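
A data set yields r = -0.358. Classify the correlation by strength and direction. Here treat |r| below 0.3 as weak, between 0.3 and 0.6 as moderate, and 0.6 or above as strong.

r = -0.358 < 0 so the relationship is negative.
|r| = 0.358, which falls in the moderate range.

moderate negative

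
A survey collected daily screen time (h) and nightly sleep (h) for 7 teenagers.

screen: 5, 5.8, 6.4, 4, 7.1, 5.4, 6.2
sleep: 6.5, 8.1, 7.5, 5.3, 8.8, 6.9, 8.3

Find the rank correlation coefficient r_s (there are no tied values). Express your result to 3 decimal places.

0.893

Rank screen: 2, 4, 6, 1, 7, 3, 5
Rank sleep: 2, 5, 4, 1, 7, 3, 6
d = rank(screen) − rank(sleep): 0, -1, 2, 0, 0, 0, -1; Σd² = 6
ρ = 1 − 6Σd² / [n(n²−1)] = 1 − 6×6 / (7×48) = 1 − 36/336 ≈ 0.893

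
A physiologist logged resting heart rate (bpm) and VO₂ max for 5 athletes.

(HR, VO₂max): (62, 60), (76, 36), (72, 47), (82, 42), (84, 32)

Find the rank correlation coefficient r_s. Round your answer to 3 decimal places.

Rank HR: 1, 3, 2, 4, 5
Rank VO₂max: 5, 2, 4, 3, 1
d = rank(HR) − rank(VO₂max): -4, 1, -2, 1, 4; Σd² = 38
ρ = 1 − 6Σd² / [n(n²−1)] = 1 − 6×38 / (5×24) = 1 − 228/120 ≈ -0.900

-0.900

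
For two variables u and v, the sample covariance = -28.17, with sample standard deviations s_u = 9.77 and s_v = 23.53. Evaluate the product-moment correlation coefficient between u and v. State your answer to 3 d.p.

r = Cov(u,v) / (s_u · s_v) = -28.17 / (9.77 × 23.53)
  = -28.17 / 229.8881 ≈ -0.123

-0.123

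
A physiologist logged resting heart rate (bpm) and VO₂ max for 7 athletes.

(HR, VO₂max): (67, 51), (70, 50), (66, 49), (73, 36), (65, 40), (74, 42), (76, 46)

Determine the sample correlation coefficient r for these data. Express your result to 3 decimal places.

n = 7, Σx = 491, Σy = 314, Σx² = 34551, Σy² = 14278, Σxy = 21983
nΣxy − ΣxΣy = 153881 − 154174 = -293
nΣx² − (Σx)² = 241857 − 241081 = 776; nΣy² − (Σy)² = 99946 − 98596 = 1350
r = -293 / √(776 × 1350) = -293 / 1023.5233 ≈ -0.286

-0.286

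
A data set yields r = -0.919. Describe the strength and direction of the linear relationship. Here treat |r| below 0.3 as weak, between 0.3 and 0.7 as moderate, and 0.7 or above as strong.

r = -0.919 < 0 so the relationship is negative.
|r| = 0.919, which falls in the strong range.

strong negative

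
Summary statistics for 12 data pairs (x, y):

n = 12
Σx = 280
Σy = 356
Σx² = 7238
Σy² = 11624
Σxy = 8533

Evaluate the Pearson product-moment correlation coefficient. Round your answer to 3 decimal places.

r = (nΣxy − ΣxΣy) / √[(nΣx² − (Σx)²)(nΣy² − (Σy)²)]
Numerator: 12×8533 − 280×356 = 2716
Denominator: √[(86856 − 78400)(139488 − 126736)] = √[8456 × 12752] = 10384.1664
r = 2716 / 10384.1664 ≈ 0.262

0.262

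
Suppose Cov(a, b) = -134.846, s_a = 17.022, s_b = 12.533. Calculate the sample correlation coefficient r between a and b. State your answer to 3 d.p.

r = Cov(a,b) / (s_a · s_b) = -134.846 / (17.022 × 12.533)
  = -134.846 / 213.3367 ≈ -0.632

-0.632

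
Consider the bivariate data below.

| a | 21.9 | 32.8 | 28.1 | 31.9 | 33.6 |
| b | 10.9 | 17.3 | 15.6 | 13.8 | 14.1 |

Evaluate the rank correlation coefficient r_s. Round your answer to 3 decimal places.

0.500

Rank a: 1, 4, 2, 3, 5
Rank b: 1, 5, 4, 2, 3
d = rank(a) − rank(b): 0, -1, -2, 1, 2; Σd² = 10
ρ = 1 − 6Σd² / [n(n²−1)] = 1 − 6×10 / (5×24) = 1 − 60/120 ≈ 0.500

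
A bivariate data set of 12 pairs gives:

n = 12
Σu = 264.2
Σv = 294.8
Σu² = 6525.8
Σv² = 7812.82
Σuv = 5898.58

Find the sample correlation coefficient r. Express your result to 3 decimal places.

-0.931

r = (nΣuv − ΣuΣv) / √[(nΣu² − (Σu)²)(nΣv² − (Σv)²)]
Numerator: 12×5898.58 − 264.2×294.8 = -7103.2
Denominator: √[(78309.6 − 69801.64)(93753.84 − 86907.04)] = √[8507.96 × 6846.8] = 7632.3195
r = -7103.2 / 7632.3195 ≈ -0.931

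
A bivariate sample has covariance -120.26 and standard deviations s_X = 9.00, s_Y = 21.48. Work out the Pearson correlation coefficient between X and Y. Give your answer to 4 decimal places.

-0.6221

r = Cov(X,Y) / (s_X · s_Y) = -120.26 / (9.00 × 21.48)
  = -120.26 / 193.3200 ≈ -0.6221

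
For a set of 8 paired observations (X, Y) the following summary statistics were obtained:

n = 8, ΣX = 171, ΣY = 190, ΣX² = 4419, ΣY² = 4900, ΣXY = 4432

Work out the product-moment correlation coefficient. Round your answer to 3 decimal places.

0.681

r = (nΣXY − ΣXΣY) / √[(nΣX² − (ΣX)²)(nΣY² − (ΣY)²)]
Numerator: 8×4432 − 171×190 = 2966
Denominator: √[(35352 − 29241)(39200 − 36100)] = √[6111 × 3100] = 4352.4821
r = 2966 / 4352.4821 ≈ 0.681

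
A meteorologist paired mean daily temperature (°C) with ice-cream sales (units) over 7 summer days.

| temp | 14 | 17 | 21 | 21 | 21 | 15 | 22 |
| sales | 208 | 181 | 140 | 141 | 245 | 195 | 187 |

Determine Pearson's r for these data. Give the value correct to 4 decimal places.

-0.2707

n = 7, Σx = 131, Σy = 1297, Σx² = 2517, Σy² = 248525, Σxy = 24074
nΣxy − ΣxΣy = 168518 − 169907 = -1389
nΣx² − (Σx)² = 17619 − 17161 = 458; nΣy² − (Σy)² = 1739675 − 1682209 = 57466
r = -1389 / √(458 × 57466) = -1389 / 5130.2464 ≈ -0.2707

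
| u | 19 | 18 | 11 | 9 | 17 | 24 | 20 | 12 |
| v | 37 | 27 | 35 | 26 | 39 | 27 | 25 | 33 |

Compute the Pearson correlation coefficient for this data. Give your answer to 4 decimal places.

n = 8, Σu = 130, Σv = 249, Σu² = 2296, Σv² = 7963, Σuv = 4015
nΣuv − ΣuΣv = 32120 − 32370 = -250
nΣu² − (Σu)² = 18368 − 16900 = 1468; nΣv² − (Σv)² = 63704 − 62001 = 1703
r = -250 / √(1468 × 1703) = -250 / 1581.1401 ≈ -0.1581

-0.1581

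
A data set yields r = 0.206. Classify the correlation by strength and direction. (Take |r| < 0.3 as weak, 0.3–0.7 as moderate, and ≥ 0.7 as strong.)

weak positive

r = 0.206 > 0 so the relationship is positive.
|r| = 0.206, which falls in the weak range.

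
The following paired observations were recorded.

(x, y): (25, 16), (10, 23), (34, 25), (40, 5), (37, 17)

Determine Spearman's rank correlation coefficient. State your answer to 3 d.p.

-0.500

Rank x: 2, 1, 3, 5, 4
Rank y: 2, 4, 5, 1, 3
d = rank(x) − rank(y): 0, -3, -2, 4, 1; Σd² = 30
ρ = 1 − 6Σd² / [n(n²−1)] = 1 − 6×30 / (5×24) = 1 − 180/120 ≈ -0.500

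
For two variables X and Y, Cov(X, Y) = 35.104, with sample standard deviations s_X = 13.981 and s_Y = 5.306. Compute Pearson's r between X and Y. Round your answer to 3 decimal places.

0.473

r = Cov(X,Y) / (s_X · s_Y) = 35.104 / (13.981 × 5.306)
  = 35.104 / 74.1832 ≈ 0.473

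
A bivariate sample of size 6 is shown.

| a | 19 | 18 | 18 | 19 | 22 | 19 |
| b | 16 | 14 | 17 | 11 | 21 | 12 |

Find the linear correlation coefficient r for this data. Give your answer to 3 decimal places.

n = 6, Σa = 115, Σb = 91, Σa² = 2215, Σb² = 1447, Σab = 1761
nΣab − ΣaΣb = 10566 − 10465 = 101
nΣa² − (Σa)² = 13290 − 13225 = 65; nΣb² − (Σb)² = 8682 − 8281 = 401
r = 101 / √(65 × 401) = 101 / 161.4466 ≈ 0.626

0.626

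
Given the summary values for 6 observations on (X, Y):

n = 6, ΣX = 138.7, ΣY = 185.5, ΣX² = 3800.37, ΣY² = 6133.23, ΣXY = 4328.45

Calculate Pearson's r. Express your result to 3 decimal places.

0.083

r = (nΣXY − ΣXΣY) / √[(nΣX² − (ΣX)²)(nΣY² − (ΣY)²)]
Numerator: 6×4328.45 − 138.7×185.5 = 241.85
Denominator: √[(22802.22 − 19237.69)(36799.38 − 34410.25)] = √[3564.53 × 2389.13] = 2918.2401
r = 241.85 / 2918.2401 ≈ 0.083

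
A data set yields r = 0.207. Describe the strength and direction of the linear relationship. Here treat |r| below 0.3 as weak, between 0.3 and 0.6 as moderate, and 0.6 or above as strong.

weak positive

r = 0.207 > 0 so the relationship is positive.
|r| = 0.207, which falls in the weak range.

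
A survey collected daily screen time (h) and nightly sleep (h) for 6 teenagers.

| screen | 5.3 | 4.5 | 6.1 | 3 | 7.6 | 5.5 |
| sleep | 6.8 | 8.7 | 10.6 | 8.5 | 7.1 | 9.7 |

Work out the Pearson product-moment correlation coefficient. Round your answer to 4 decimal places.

-0.1305

n = 6, Σx = 32, Σy = 51.4, Σx² = 182.56, Σy² = 451.04, Σxy = 272.66
nΣxy − ΣxΣy = 1635.96 − 1644.8 = -8.84
nΣx² − (Σx)² = 1095.36 − 1024 = 71.36; nΣy² − (Σy)² = 2706.24 − 2641.96 = 64.28
r = -8.84 / √(71.36 × 64.28) = -8.84 / 67.7275 ≈ -0.1305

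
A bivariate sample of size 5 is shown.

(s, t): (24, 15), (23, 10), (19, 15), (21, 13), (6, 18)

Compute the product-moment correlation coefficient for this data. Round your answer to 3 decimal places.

-0.750

n = 5, Σs = 93, Σt = 71, Σs² = 1943, Σt² = 1043, Σst = 1256
nΣst − ΣsΣt = 6280 − 6603 = -323
nΣs² − (Σs)² = 9715 − 8649 = 1066; nΣt² − (Σt)² = 5215 − 5041 = 174
r = -323 / √(1066 × 174) = -323 / 430.6785 ≈ -0.750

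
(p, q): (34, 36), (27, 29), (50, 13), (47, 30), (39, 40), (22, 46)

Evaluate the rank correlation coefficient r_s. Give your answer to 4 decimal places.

Rank p: 3, 2, 6, 5, 4, 1
Rank q: 4, 2, 1, 3, 5, 6
d = rank(p) − rank(q): -1, 0, 5, 2, -1, -5; Σd² = 56
ρ = 1 − 6Σd² / [n(n²−1)] = 1 − 6×56 / (6×35) = 1 − 336/210 ≈ -0.6000

-0.6000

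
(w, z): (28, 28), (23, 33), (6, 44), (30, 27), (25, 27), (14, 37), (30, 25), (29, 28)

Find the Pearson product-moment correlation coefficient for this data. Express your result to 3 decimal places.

n = 8, Σw = 185, Σz = 249, Σw² = 4811, Σz² = 8045, Σwz = 5372
nΣwz − ΣwΣz = 42976 − 46065 = -3089
nΣw² − (Σw)² = 38488 − 34225 = 4263; nΣz² − (Σz)² = 64360 − 62001 = 2359
r = -3089 / √(4263 × 2359) = -3089 / 3171.1854 ≈ -0.974

-0.974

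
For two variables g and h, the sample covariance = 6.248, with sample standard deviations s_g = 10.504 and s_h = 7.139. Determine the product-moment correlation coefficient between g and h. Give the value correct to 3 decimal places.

0.083

r = Cov(g,h) / (s_g · s_h) = 6.248 / (10.504 × 7.139)
  = 6.248 / 74.9881 ≈ 0.083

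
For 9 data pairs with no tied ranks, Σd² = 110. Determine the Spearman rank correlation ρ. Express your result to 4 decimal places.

0.0833

ρ = 1 − 6Σd² / [n(n²−1)] = 1 − 6×110 / (9×80)
  = 1 − 660/720 = 1 − 0.91667 ≈ 0.0833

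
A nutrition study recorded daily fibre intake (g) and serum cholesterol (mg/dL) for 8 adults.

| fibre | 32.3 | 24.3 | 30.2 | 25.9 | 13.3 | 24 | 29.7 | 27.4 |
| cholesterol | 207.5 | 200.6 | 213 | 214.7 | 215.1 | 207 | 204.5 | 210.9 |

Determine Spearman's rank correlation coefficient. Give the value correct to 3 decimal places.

-0.143

Rank fibre: 8, 3, 7, 4, 1, 2, 6, 5
Rank cholesterol: 4, 1, 6, 7, 8, 3, 2, 5
d = rank(fibre) − rank(cholesterol): 4, 2, 1, -3, -7, -1, 4, 0; Σd² = 96
ρ = 1 − 6Σd² / [n(n²−1)] = 1 − 6×96 / (8×63) = 1 − 576/504 ≈ -0.143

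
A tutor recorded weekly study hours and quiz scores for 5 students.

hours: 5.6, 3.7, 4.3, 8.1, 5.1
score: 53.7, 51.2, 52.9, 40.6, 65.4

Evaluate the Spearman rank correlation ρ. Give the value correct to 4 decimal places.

-0.1000

Rank hours: 4, 1, 2, 5, 3
Rank score: 4, 2, 3, 1, 5
d = rank(hours) − rank(score): 0, -1, -1, 4, -2; Σd² = 22
ρ = 1 − 6Σd² / [n(n²−1)] = 1 − 6×22 / (5×24) = 1 − 132/120 ≈ -0.1000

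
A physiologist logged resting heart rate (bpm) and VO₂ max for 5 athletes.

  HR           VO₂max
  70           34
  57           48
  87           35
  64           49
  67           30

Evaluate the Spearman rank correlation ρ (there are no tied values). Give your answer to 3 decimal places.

Rank HR: 4, 1, 5, 2, 3
Rank VO₂max: 2, 4, 3, 5, 1
d = rank(HR) − rank(VO₂max): 2, -3, 2, -3, 2; Σd² = 30
ρ = 1 − 6Σd² / [n(n²−1)] = 1 − 6×30 / (5×24) = 1 − 180/120 ≈ -0.500

-0.500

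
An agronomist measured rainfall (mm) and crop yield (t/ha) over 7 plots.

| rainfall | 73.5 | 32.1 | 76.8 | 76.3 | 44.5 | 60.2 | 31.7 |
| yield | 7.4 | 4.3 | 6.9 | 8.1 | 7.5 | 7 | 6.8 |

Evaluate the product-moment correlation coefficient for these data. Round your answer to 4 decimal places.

n = 7, Σx = 395.1, Σy = 48, Σx² = 24761.77, Σy² = 337.96, Σxy = 2800.59
nΣxy − ΣxΣy = 19604.13 − 18964.8 = 639.33
nΣx² − (Σx)² = 173332.39 − 156104.01 = 17228.38; nΣy² − (Σy)² = 2365.72 − 2304 = 61.72
r = 639.33 / √(17228.38 × 61.72) = 639.33 / 1031.1817 ≈ 0.6200

0.6200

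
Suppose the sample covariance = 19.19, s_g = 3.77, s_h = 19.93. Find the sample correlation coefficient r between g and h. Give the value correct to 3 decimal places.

r = Cov(g,h) / (s_g · s_h) = 19.19 / (3.77 × 19.93)
  = 19.19 / 75.1361 ≈ 0.255

0.255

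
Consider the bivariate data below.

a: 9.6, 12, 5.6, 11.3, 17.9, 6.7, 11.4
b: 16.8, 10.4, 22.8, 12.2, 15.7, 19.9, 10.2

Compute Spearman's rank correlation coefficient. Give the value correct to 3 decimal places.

Rank a: 3, 6, 1, 4, 7, 2, 5
Rank b: 5, 2, 7, 3, 4, 6, 1
d = rank(a) − rank(b): -2, 4, -6, 1, 3, -4, 4; Σd² = 98
ρ = 1 − 6Σd² / [n(n²−1)] = 1 − 6×98 / (7×48) = 1 − 588/336 ≈ -0.750

-0.750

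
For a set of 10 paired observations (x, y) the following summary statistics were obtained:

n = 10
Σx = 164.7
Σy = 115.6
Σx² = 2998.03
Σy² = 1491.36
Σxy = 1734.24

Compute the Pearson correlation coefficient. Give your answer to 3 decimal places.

r = (nΣxy − ΣxΣy) / √[(nΣx² − (Σx)²)(nΣy² − (Σy)²)]
Numerator: 10×1734.24 − 164.7×115.6 = -1696.92
Denominator: √[(29980.3 − 27126.09)(14913.6 − 13363.36)] = √[2854.21 × 1550.24] = 2103.4996
r = -1696.92 / 2103.4996 ≈ -0.807

-0.807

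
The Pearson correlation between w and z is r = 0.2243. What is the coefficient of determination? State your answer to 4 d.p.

0.0503

r² = (0.2243)² = 0.0503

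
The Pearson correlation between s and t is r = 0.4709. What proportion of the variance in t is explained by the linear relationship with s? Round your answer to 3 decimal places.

0.222

r² = (0.4709)² = 0.222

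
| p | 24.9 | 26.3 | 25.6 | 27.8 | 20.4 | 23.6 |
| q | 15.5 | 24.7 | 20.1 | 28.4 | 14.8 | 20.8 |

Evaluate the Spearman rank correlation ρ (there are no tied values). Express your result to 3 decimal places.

0.829

Rank p: 3, 5, 4, 6, 1, 2
Rank q: 2, 5, 3, 6, 1, 4
d = rank(p) − rank(q): 1, 0, 1, 0, 0, -2; Σd² = 6
ρ = 1 − 6Σd² / [n(n²−1)] = 1 − 6×6 / (6×35) = 1 − 36/210 ≈ 0.829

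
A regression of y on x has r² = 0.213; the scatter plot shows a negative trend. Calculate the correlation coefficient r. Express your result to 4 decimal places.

-0.4615

|r| = √0.213 = 0.4615
The association is negative, so r = −0.4615.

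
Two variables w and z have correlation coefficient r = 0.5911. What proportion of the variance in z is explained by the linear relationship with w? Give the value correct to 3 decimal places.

0.349

r² = (0.5911)² = 0.349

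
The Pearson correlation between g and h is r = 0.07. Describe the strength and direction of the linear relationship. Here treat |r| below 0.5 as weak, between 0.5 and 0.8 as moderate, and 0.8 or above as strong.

weak positive

r = 0.07 > 0 so the relationship is positive.
|r| = 0.07, which falls in the weak range.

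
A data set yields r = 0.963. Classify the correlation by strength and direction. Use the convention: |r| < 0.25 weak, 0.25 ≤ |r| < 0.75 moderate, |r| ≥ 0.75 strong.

strong positive

r = 0.963 > 0 so the relationship is positive.
|r| = 0.963, which falls in the strong range.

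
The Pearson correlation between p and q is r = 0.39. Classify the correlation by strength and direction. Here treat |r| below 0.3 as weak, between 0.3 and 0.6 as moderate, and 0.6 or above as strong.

moderate positive

r = 0.39 > 0 so the relationship is positive.
|r| = 0.39, which falls in the moderate range.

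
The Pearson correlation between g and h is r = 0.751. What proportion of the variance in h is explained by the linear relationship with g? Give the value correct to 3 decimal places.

0.564

r² = (0.751)² = 0.564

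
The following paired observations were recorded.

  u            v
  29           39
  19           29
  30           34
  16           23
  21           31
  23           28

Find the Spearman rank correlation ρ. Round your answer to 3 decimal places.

0.771

Rank u: 5, 2, 6, 1, 3, 4
Rank v: 6, 3, 5, 1, 4, 2
d = rank(u) − rank(v): -1, -1, 1, 0, -1, 2; Σd² = 8
ρ = 1 − 6Σd² / [n(n²−1)] = 1 − 6×8 / (6×35) = 1 − 48/210 ≈ 0.771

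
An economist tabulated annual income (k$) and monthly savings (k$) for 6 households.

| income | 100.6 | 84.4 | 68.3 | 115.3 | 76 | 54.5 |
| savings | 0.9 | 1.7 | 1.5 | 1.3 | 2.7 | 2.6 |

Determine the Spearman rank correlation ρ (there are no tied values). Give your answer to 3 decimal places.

Rank income: 5, 4, 2, 6, 3, 1
Rank savings: 1, 4, 3, 2, 6, 5
d = rank(income) − rank(savings): 4, 0, -1, 4, -3, -4; Σd² = 58
ρ = 1 − 6Σd² / [n(n²−1)] = 1 − 6×58 / (6×35) = 1 − 348/210 ≈ -0.657

-0.657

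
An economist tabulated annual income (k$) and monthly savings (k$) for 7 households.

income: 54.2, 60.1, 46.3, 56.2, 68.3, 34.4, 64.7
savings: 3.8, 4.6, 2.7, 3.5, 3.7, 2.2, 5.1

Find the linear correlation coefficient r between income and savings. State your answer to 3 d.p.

0.825

n = 7, Σx = 384.2, Σy = 25.6, Σx² = 21886.12, Σy² = 99.68, Σxy = 1462.49
nΣxy − ΣxΣy = 10237.43 − 9835.52 = 401.91
nΣx² − (Σx)² = 153202.84 − 147609.64 = 5593.2; nΣy² − (Σy)² = 697.76 − 655.36 = 42.4
r = 401.91 / √(5593.2 × 42.4) = 401.91 / 486.9822 ≈ 0.825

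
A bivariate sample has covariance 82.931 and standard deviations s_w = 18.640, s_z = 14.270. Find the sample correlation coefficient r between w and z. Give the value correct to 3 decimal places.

0.312

r = Cov(w,z) / (s_w · s_z) = 82.931 / (18.640 × 14.270)
  = 82.931 / 265.9928 ≈ 0.312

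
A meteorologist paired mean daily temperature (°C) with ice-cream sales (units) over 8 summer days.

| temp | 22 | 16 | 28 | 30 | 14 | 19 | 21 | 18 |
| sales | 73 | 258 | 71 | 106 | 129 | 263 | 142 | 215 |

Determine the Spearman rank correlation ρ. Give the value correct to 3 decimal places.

Rank temp: 6, 2, 7, 8, 1, 4, 5, 3
Rank sales: 2, 7, 1, 3, 4, 8, 5, 6
d = rank(temp) − rank(sales): 4, -5, 6, 5, -3, -4, 0, -3; Σd² = 136
ρ = 1 − 6Σd² / [n(n²−1)] = 1 − 6×136 / (8×63) = 1 − 816/504 ≈ -0.619

-0.619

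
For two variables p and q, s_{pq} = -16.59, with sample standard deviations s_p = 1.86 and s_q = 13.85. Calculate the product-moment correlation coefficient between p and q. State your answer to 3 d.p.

r = Cov(p,q) / (s_p · s_q) = -16.59 / (1.86 × 13.85)
  = -16.59 / 25.7610 ≈ -0.644

-0.644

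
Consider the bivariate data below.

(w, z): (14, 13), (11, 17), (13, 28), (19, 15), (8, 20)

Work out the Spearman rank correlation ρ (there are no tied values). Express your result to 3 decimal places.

-0.600

Rank w: 4, 2, 3, 5, 1
Rank z: 1, 3, 5, 2, 4
d = rank(w) − rank(z): 3, -1, -2, 3, -3; Σd² = 32
ρ = 1 − 6Σd² / [n(n²−1)] = 1 − 6×32 / (5×24) = 1 − 192/120 ≈ -0.600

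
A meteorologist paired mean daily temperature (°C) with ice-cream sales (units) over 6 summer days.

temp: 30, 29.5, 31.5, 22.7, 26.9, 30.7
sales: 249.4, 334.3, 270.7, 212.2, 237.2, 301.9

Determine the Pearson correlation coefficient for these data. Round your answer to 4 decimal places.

0.6783

n = 6, Σx = 171.3, Σy = 1605.7, Σx² = 4943.89, Σy² = 439671.63, Σxy = 46336.85
nΣxy − ΣxΣy = 278021.1 − 275056.41 = 2964.69
nΣx² − (Σx)² = 29663.34 − 29343.69 = 319.65; nΣy² − (Σy)² = 2638029.78 − 2578272.49 = 59757.29
r = 2964.69 / √(319.65 × 59757.29) = 2964.69 / 4370.5169 ≈ 0.6783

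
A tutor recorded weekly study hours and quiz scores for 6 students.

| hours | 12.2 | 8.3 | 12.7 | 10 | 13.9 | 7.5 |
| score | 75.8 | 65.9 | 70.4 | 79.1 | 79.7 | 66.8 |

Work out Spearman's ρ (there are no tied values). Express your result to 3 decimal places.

Rank hours: 4, 2, 5, 3, 6, 1
Rank score: 4, 1, 3, 5, 6, 2
d = rank(hours) − rank(score): 0, 1, 2, -2, 0, -1; Σd² = 10
ρ = 1 − 6Σd² / [n(n²−1)] = 1 − 6×10 / (6×35) = 1 − 60/210 ≈ 0.714

0.714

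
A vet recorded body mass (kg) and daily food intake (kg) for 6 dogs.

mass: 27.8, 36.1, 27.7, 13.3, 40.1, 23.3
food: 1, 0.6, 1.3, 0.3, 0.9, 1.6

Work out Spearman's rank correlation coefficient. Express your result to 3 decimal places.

Rank mass: 4, 5, 3, 1, 6, 2
Rank food: 4, 2, 5, 1, 3, 6
d = rank(mass) − rank(food): 0, 3, -2, 0, 3, -4; Σd² = 38
ρ = 1 − 6Σd² / [n(n²−1)] = 1 − 6×38 / (6×35) = 1 − 228/210 ≈ -0.086

-0.086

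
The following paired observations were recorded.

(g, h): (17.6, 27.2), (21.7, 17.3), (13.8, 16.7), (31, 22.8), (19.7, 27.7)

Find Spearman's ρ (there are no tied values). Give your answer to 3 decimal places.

Rank g: 2, 4, 1, 5, 3
Rank h: 4, 2, 1, 3, 5
d = rank(g) − rank(h): -2, 2, 0, 2, -2; Σd² = 16
ρ = 1 − 6Σd² / [n(n²−1)] = 1 − 6×16 / (5×24) = 1 − 96/120 ≈ 0.200

0.200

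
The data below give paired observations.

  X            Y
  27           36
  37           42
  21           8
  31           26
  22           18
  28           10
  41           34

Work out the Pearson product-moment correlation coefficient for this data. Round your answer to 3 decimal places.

0.722

n = 7, ΣX = 207, ΣY = 174, ΣX² = 6449, ΣY² = 5380, ΣXY = 5570
nΣXY − ΣXΣY = 38990 − 36018 = 2972
nΣX² − (ΣX)² = 45143 − 42849 = 2294; nΣY² − (ΣY)² = 37660 − 30276 = 7384
r = 2972 / √(2294 × 7384) = 2972 / 4115.6890 ≈ 0.722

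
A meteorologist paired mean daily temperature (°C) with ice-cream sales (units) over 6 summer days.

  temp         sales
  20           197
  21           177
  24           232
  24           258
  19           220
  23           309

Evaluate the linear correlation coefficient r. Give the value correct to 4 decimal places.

n = 6, Σx = 131, Σy = 1393, Σx² = 2883, Σy² = 334407, Σxy = 30704
nΣxy − ΣxΣy = 184224 − 182483 = 1741
nΣx² − (Σx)² = 17298 − 17161 = 137; nΣy² − (Σy)² = 2006442 − 1940449 = 65993
r = 1741 / √(137 × 65993) = 1741 / 3006.8324 ≈ 0.5790

0.5790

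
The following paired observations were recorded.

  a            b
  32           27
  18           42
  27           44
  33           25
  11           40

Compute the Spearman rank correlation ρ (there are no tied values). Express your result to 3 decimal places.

Rank a: 4, 2, 3, 5, 1
Rank b: 2, 4, 5, 1, 3
d = rank(a) − rank(b): 2, -2, -2, 4, -2; Σd² = 32
ρ = 1 − 6Σd² / [n(n²−1)] = 1 − 6×32 / (5×24) = 1 − 192/120 ≈ -0.600

-0.600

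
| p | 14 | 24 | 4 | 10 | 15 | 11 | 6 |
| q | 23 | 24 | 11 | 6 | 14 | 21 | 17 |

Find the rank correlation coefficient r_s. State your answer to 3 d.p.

Rank p: 5, 7, 1, 3, 6, 4, 2
Rank q: 6, 7, 2, 1, 3, 5, 4
d = rank(p) − rank(q): -1, 0, -1, 2, 3, -1, -2; Σd² = 20
ρ = 1 − 6Σd² / [n(n²−1)] = 1 − 6×20 / (7×48) = 1 − 120/336 ≈ 0.643

0.643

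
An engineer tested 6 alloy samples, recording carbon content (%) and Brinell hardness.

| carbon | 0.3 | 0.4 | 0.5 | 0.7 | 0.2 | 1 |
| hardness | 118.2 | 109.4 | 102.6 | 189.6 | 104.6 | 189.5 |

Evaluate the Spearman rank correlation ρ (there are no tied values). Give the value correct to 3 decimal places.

Rank carbon: 2, 3, 4, 5, 1, 6
Rank hardness: 4, 3, 1, 6, 2, 5
d = rank(carbon) − rank(hardness): -2, 0, 3, -1, -1, 1; Σd² = 16
ρ = 1 − 6Σd² / [n(n²−1)] = 1 − 6×16 / (6×35) = 1 − 96/210 ≈ 0.543

0.543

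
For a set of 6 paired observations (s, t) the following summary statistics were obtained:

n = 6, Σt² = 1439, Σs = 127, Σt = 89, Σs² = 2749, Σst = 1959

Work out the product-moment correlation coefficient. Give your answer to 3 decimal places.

r = (nΣst − ΣsΣt) / √[(nΣs² − (Σs)²)(nΣt² − (Σt)²)]
Numerator: 6×1959 − 127×89 = 451
Denominator: √[(16494 − 16129)(8634 − 7921)] = √[365 × 713] = 510.1421
r = 451 / 510.1421 ≈ 0.884

0.884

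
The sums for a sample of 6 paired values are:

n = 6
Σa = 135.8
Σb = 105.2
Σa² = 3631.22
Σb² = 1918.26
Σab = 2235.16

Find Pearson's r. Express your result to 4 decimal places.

-0.7193

r = (nΣab − ΣaΣb) / √[(nΣa² − (Σa)²)(nΣb² − (Σb)²)]
Numerator: 6×2235.16 − 135.8×105.2 = -875.2
Denominator: √[(21787.32 − 18441.64)(11509.56 − 11067.04)] = √[3345.68 × 442.52] = 1216.7704
r = -875.2 / 1216.7704 ≈ -0.7193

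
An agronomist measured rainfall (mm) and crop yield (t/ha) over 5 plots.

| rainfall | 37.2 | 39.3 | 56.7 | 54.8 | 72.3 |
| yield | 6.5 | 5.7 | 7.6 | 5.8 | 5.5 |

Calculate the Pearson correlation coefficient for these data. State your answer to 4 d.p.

-0.1390

n = 5, Σx = 260.3, Σy = 31.1, Σx² = 14373.55, Σy² = 196.39, Σxy = 1612.22
nΣxy − ΣxΣy = 8061.1 − 8095.33 = -34.23
nΣx² − (Σx)² = 71867.75 − 67756.09 = 4111.66; nΣy² − (Σy)² = 981.95 − 967.21 = 14.74
r = -34.23 / √(4111.66 × 14.74) = -34.23 / 246.1826 ≈ -0.1390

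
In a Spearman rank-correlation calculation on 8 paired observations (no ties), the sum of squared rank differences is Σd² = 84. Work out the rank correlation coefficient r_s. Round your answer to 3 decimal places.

0.000

ρ = 1 − 6Σd² / [n(n²−1)] = 1 − 6×84 / (8×63)
  = 1 − 504/504 = 1 − 1.0000 ≈ 0.000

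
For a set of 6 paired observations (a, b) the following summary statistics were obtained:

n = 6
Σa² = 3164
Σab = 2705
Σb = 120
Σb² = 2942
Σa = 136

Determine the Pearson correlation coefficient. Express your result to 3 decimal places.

r = (nΣab − ΣaΣb) / √[(nΣa² − (Σa)²)(nΣb² − (Σb)²)]
Numerator: 6×2705 − 136×120 = -90
Denominator: √[(18984 − 18496)(17652 − 14400)] = √[488 × 3252] = 1259.7524
r = -90 / 1259.7524 ≈ -0.071

-0.071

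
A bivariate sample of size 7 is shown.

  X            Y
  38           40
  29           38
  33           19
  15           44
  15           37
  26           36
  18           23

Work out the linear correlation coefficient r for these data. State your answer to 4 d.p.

n = 7, ΣX = 174, ΣY = 237, ΣX² = 4824, ΣY² = 8535, ΣXY = 5814
nΣXY − ΣXΣY = 40698 − 41238 = -540
nΣX² − (ΣX)² = 33768 − 30276 = 3492; nΣY² − (ΣY)² = 59745 − 56169 = 3576
r = -540 / √(3492 × 3576) = -540 / 3533.7504 ≈ -0.1528

-0.1528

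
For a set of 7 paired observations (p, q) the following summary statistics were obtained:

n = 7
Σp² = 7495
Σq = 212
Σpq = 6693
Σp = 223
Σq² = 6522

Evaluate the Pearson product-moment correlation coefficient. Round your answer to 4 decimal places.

-0.3049

r = (nΣpq − ΣpΣq) / √[(nΣp² − (Σp)²)(nΣq² − (Σq)²)]
Numerator: 7×6693 − 223×212 = -425
Denominator: √[(52465 − 49729)(45654 − 44944)] = √[2736 × 710] = 1393.7575
r = -425 / 1393.7575 ≈ -0.3049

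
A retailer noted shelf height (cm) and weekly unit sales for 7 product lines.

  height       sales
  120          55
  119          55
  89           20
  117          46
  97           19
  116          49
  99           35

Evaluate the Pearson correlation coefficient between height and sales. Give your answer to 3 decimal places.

n = 7, Σx = 757, Σy = 279, Σx² = 82837, Σy² = 12553, Σxy = 31299
nΣxy − ΣxΣy = 219093 − 211203 = 7890
nΣx² − (Σx)² = 579859 − 573049 = 6810; nΣy² − (Σy)² = 87871 − 77841 = 10030
r = 7890 / √(6810 × 10030) = 7890 / 8264.6416 ≈ 0.955

0.955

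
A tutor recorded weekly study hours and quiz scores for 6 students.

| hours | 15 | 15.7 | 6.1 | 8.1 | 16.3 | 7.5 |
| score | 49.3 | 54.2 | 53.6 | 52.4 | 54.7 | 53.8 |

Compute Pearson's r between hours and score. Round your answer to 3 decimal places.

n = 6, Σx = 68.7, Σy = 318, Σx² = 896.25, Σy² = 16873.38, Σxy = 3636.95
nΣxy − ΣxΣy = 21821.7 − 21846.6 = -24.9
nΣx² − (Σx)² = 5377.5 − 4719.69 = 657.81; nΣy² − (Σy)² = 101240.28 − 101124 = 116.28
r = -24.9 / √(657.81 × 116.28) = -24.9 / 276.5685 ≈ -0.090

-0.090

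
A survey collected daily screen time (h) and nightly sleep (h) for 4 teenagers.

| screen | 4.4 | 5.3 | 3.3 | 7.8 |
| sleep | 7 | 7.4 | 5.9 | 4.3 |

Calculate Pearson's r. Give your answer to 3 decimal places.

-0.613

n = 4, Σx = 20.8, Σy = 24.6, Σx² = 119.18, Σy² = 157.06, Σxy = 123.03
nΣxy − ΣxΣy = 492.12 − 511.68 = -19.56
nΣx² − (Σx)² = 476.72 − 432.64 = 44.08; nΣy² − (Σy)² = 628.24 − 605.16 = 23.08
r = -19.56 / √(44.08 × 23.08) = -19.56 / 31.8962 ≈ -0.613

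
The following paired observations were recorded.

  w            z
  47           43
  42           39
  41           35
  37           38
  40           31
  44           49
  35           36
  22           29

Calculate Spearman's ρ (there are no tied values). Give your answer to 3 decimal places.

Rank w: 8, 6, 5, 3, 4, 7, 2, 1
Rank z: 7, 6, 3, 5, 2, 8, 4, 1
d = rank(w) − rank(z): 1, 0, 2, -2, 2, -1, -2, 0; Σd² = 18
ρ = 1 − 6Σd² / [n(n²−1)] = 1 − 6×18 / (8×63) = 1 − 108/504 ≈ 0.786

0.786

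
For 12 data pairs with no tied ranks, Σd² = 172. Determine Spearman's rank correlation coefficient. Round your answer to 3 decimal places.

0.399

ρ = 1 − 6Σd² / [n(n²−1)] = 1 − 6×172 / (12×143)
  = 1 − 1032/1716 = 1 − 0.6014 ≈ 0.399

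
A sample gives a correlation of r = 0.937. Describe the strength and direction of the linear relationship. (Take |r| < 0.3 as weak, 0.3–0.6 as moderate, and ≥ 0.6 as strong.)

strong positive

r = 0.937 > 0 so the relationship is positive.
|r| = 0.937, which falls in the strong range.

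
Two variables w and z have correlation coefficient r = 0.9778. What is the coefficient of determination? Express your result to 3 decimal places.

r² = (0.9778)² = 0.956

0.956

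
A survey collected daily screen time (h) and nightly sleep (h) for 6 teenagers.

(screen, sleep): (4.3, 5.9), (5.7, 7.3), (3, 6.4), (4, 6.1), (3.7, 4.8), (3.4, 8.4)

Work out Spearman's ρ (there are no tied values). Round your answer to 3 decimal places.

-0.143

Rank screen: 5, 6, 1, 4, 3, 2
Rank sleep: 2, 5, 4, 3, 1, 6
d = rank(screen) − rank(sleep): 3, 1, -3, 1, 2, -4; Σd² = 40
ρ = 1 − 6Σd² / [n(n²−1)] = 1 − 6×40 / (6×35) = 1 − 240/210 ≈ -0.143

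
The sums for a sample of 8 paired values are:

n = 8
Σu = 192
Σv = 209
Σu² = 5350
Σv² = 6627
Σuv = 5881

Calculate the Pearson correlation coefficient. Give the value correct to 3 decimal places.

0.930

r = (nΣuv − ΣuΣv) / √[(nΣu² − (Σu)²)(nΣv² − (Σv)²)]
Numerator: 8×5881 − 192×209 = 6920
Denominator: √[(42800 − 36864)(53016 − 43681)] = √[5936 × 9335] = 7443.9613
r = 6920 / 7443.9613 ≈ 0.930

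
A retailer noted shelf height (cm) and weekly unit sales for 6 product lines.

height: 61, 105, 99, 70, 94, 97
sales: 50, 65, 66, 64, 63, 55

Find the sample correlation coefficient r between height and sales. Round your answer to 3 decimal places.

n = 6, Σx = 526, Σy = 363, Σx² = 47692, Σy² = 22171, Σxy = 32146
nΣxy − ΣxΣy = 192876 − 190938 = 1938
nΣx² − (Σx)² = 286152 − 276676 = 9476; nΣy² − (Σy)² = 133026 − 131769 = 1257
r = 1938 / √(9476 × 1257) = 1938 / 3451.2798 ≈ 0.562

0.562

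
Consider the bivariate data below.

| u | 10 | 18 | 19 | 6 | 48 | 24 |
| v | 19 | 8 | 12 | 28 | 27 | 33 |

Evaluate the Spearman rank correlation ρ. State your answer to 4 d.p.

0.1429

Rank u: 2, 3, 4, 1, 6, 5
Rank v: 3, 1, 2, 5, 4, 6
d = rank(u) − rank(v): -1, 2, 2, -4, 2, -1; Σd² = 30
ρ = 1 − 6Σd² / [n(n²−1)] = 1 − 6×30 / (6×35) = 1 − 180/210 ≈ 0.1429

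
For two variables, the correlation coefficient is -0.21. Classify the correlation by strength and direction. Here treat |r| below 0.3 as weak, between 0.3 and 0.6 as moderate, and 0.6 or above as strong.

r = -0.21 < 0 so the relationship is negative.
|r| = 0.21, which falls in the weak range.

weak negative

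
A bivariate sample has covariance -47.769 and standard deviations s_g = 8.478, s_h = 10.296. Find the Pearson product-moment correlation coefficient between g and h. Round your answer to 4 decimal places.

-0.5472

r = Cov(g,h) / (s_g · s_h) = -47.769 / (8.478 × 10.296)
  = -47.769 / 87.2895 ≈ -0.5472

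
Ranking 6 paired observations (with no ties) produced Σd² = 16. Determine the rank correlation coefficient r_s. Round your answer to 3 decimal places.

0.543

ρ = 1 − 6Σd² / [n(n²−1)] = 1 − 6×16 / (6×35)
  = 1 − 96/210 = 1 − 0.4571 ≈ 0.543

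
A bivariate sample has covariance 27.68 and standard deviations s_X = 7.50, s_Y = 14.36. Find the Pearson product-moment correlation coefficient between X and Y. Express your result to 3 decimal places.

r = Cov(X,Y) / (s_X · s_Y) = 27.68 / (7.50 × 14.36)
  = 27.68 / 107.7000 ≈ 0.257

0.257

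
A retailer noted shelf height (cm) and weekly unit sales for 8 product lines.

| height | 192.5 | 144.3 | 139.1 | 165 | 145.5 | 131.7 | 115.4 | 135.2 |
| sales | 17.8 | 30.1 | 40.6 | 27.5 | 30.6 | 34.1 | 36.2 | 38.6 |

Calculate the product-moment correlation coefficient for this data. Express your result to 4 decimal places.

-0.8694

n = 8, Σx = 1168.7, Σy = 255.5, Σx² = 174563.89, Σy² = 8527.03, Σxy = 36294.36
nΣxy − ΣxΣy = 290354.88 − 298602.85 = -8247.97
nΣx² − (Σx)² = 1396511.12 − 1365859.69 = 30651.43; nΣy² − (Σy)² = 68216.24 − 65280.25 = 2935.99
r = -8247.97 / √(30651.43 × 2935.99) = -8247.97 / 9486.4267 ≈ -0.8694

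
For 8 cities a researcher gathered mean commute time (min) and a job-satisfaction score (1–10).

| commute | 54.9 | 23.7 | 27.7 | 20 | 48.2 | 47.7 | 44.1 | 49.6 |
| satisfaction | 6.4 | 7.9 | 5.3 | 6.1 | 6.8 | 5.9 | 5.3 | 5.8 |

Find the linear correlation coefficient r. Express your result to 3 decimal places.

-0.205

n = 8, Σx = 315.9, Σy = 49.5, Σx² = 13746.49, Σy² = 311.45, Σxy = 1938
nΣxy − ΣxΣy = 15504 − 15637.05 = -133.05
nΣx² − (Σx)² = 109971.92 − 99792.81 = 10179.11; nΣy² − (Σy)² = 2491.6 − 2450.25 = 41.35
r = -133.05 / √(10179.11 × 41.35) = -133.05 / 648.7728 ≈ -0.205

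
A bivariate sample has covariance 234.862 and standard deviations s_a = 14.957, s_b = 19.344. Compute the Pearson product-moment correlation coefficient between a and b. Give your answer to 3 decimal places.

r = Cov(a,b) / (s_a · s_b) = 234.862 / (14.957 × 19.344)
  = 234.862 / 289.3282 ≈ 0.812

0.812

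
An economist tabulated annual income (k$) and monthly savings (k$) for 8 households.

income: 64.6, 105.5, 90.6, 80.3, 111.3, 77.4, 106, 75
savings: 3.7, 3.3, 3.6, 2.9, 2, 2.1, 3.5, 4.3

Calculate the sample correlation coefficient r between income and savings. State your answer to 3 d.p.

n = 8, Σx = 710.7, Σy = 25.4, Σx² = 65199.31, Σy² = 85.1, Σxy = 2224.84
nΣxy − ΣxΣy = 17798.72 − 18051.78 = -253.06
nΣx² − (Σx)² = 521594.48 − 505094.49 = 16499.99; nΣy² − (Σy)² = 680.8 − 645.16 = 35.64
r = -253.06 / √(16499.99 × 35.64) = -253.06 / 766.8505 ≈ -0.330

-0.330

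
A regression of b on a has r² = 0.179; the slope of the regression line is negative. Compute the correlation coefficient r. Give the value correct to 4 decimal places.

-0.4231

|r| = √0.179 = 0.4231
The association is negative, so r = −0.4231.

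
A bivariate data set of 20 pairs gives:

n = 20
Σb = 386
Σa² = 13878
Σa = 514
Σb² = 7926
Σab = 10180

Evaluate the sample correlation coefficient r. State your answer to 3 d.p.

0.461

r = (nΣab − ΣaΣb) / √[(nΣa² − (Σa)²)(nΣb² − (Σb)²)]
Numerator: 20×10180 − 514×386 = 5196
Denominator: √[(277560 − 264196)(158520 − 148996)] = √[13364 × 9524] = 11281.7878
r = 5196 / 11281.7878 ≈ 0.461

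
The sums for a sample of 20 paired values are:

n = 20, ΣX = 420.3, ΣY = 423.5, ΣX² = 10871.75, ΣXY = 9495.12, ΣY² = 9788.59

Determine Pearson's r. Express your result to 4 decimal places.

r = (nΣXY − ΣXΣY) / √[(nΣX² − (ΣX)²)(nΣY² − (ΣY)²)]
Numerator: 20×9495.12 − 420.3×423.5 = 11905.35
Denominator: √[(217435 − 176652.09)(195771.8 − 179352.25)] = √[40782.91 × 16419.55] = 25877.3459
r = 11905.35 / 25877.3459 ≈ 0.4601

0.4601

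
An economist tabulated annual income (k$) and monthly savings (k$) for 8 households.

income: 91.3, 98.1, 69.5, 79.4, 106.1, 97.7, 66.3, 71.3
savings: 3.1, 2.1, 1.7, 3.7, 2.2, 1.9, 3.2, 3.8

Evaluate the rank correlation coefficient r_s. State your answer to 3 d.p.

Rank income: 5, 7, 2, 4, 8, 6, 1, 3
Rank savings: 5, 3, 1, 7, 4, 2, 6, 8
d = rank(income) − rank(savings): 0, 4, 1, -3, 4, 4, -5, -5; Σd² = 108
ρ = 1 − 6Σd² / [n(n²−1)] = 1 − 6×108 / (8×63) = 1 − 648/504 ≈ -0.286

-0.286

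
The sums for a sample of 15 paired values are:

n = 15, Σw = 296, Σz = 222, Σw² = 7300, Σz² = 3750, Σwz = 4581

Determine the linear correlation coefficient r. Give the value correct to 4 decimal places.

r = (nΣwz − ΣwΣz) / √[(nΣw² − (Σw)²)(nΣz² − (Σz)²)]
Numerator: 15×4581 − 296×222 = 3003
Denominator: √[(109500 − 87616)(56250 − 49284)] = √[21884 × 6966] = 12346.8192
r = 3003 / 12346.8192 ≈ 0.2432

0.2432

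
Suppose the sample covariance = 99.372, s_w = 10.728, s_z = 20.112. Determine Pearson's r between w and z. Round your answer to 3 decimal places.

0.461

r = Cov(w,z) / (s_w · s_z) = 99.372 / (10.728 × 20.112)
  = 99.372 / 215.7615 ≈ 0.461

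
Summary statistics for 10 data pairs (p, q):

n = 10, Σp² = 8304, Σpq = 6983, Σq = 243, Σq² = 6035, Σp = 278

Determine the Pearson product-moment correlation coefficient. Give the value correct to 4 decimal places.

0.8317

r = (nΣpq − ΣpΣq) / √[(nΣp² − (Σp)²)(nΣq² − (Σq)²)]
Numerator: 10×6983 − 278×243 = 2276
Denominator: √[(83040 − 77284)(60350 − 59049)] = √[5756 × 1301] = 2736.5226
r = 2276 / 2736.5226 ≈ 0.8317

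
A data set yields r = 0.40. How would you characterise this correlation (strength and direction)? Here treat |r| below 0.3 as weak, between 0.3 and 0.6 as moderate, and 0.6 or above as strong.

moderate positive

r = 0.40 > 0 so the relationship is positive.
|r| = 0.40, which falls in the moderate range.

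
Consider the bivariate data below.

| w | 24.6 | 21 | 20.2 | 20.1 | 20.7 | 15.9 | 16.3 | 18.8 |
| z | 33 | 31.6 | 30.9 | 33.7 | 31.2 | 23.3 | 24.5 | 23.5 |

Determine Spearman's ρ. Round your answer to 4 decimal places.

0.7381

Rank w: 8, 7, 5, 4, 6, 1, 2, 3
Rank z: 7, 6, 4, 8, 5, 1, 3, 2
d = rank(w) − rank(z): 1, 1, 1, -4, 1, 0, -1, 1; Σd² = 22
ρ = 1 − 6Σd² / [n(n²−1)] = 1 − 6×22 / (8×63) = 1 − 132/504 ≈ 0.7381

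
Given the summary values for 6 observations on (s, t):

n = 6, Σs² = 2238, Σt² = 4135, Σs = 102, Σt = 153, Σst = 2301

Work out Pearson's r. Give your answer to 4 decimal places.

r = (nΣst − ΣsΣt) / √[(nΣs² − (Σs)²)(nΣt² − (Σt)²)]
Numerator: 6×2301 − 102×153 = -1800
Denominator: √[(13428 − 10404)(24810 − 23409)] = √[3024 × 1401] = 2058.3061
r = -1800 / 2058.3061 ≈ -0.8745

-0.8745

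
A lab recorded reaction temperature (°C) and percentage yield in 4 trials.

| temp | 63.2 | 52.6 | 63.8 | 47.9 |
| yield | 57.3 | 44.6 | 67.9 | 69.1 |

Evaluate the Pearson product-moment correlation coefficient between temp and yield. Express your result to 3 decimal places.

n = 4, Σx = 227.5, Σy = 238.9, Σx² = 13125.85, Σy² = 14657.67, Σxy = 13609.23
nΣxy − ΣxΣy = 54436.92 − 54349.75 = 87.17
nΣx² − (Σx)² = 52503.4 − 51756.25 = 747.15; nΣy² − (Σy)² = 58630.68 − 57073.21 = 1557.47
r = 87.17 / √(747.15 × 1557.47) = 87.17 / 1078.7325 ≈ 0.081

0.081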